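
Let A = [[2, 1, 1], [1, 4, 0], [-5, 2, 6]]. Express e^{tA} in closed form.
A has Jordan form J = [[4, 1, 0], [0, 4, 1], [0, 0, 4]] with A = PJP^{-1}, so e^{tA} = P e^{tJ} P^{-1}.

For a Jordan block J_k(λ), e^{tJ_k(λ)} = e^{λt} · (I + tN + t^2 N^2/2! + ... + t^{k-1} N^{k-1}/(k-1)!) where N is the nilpotent superdiagonal part.

Assembling the blocks and conjugating back gives the entries of e^{tA} as shown above.

e^{tA} = [[(1 - 2*t)*e^{4*t}, t*e^{4*t}, t*e^{4*t}], [t*(1 - t)*e^{4*t}, (t^2 + 2)*e^{4*t}/2, t^2*e^{4*t}/2], [t*(t - 5)*e^{4*t}, t*(4 - t)*e^{4*t}/2, (-t^2 + 4*t + 2)*e^{4*t}/2]]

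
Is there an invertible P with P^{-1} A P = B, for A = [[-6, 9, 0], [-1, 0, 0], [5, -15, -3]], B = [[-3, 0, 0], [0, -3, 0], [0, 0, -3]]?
No.

Both have characteristic polynomial (x + 3)^3, but the minimal polynomial of A is (x + 3)^2 while the minimal polynomial of B is x + 3. The minimal polynomial is a similarity invariant, so A and B are not similar.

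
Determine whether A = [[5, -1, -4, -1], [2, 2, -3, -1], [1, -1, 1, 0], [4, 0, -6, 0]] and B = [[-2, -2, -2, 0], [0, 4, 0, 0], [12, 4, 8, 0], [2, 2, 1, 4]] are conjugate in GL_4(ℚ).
No.

trace(A) = 8 but trace(B) = 14. The trace is a similarity invariant, so A and B are not similar.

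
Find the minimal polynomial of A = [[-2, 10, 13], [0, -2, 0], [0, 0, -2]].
m_A(x) = (x + 2)^2

The characteristic polynomial factors as (x + 2)^3. The minimal polynomial is ∏(x - λ)^{k_λ} where k_λ is the size of the largest Jordan block at λ.

For λ = -2: rank(A + 2I) = 1, and the largest Jordan block has size 2 (the smallest k with rank((A + 2I)^k) = rank((A + 2I)^(k+1))).

So m_A(x) = (x + 2)^2.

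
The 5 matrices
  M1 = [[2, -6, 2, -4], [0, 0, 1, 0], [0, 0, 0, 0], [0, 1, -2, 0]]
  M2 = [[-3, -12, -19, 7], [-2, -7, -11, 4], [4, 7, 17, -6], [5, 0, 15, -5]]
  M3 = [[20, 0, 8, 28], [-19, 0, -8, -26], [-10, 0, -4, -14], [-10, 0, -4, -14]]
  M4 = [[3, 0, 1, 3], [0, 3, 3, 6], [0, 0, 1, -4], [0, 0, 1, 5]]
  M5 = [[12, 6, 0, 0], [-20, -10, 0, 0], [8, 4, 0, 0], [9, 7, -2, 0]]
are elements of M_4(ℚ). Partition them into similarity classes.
3 classes: {M1, M2}, {M3, M5}, {M4}

Characteristic polynomials: χ_{M1} = x^3(x - 2), χ_{M2} = x^3(x - 2), χ_{M3} = x^3(x - 2), χ_{M4} = (x - 3)^4, χ_{M5} = x^3(x - 2).

{M1, M2}: invariant factors x^3(x - 2).

{M3, M5}: invariant factors x, x^2(x - 2).

{M4}: invariant factors x - 3, (x - 3)^3.

Matrices are similar if and only if their invariant-factor lists agree; the partition into similarity classes is {M1, M2}, {M3, M5}, {M4}.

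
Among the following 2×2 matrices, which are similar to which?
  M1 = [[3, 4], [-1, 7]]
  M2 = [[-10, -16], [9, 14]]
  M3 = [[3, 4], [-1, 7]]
Characteristic polynomials: χ_{M1} = (x - 5)^2, χ_{M2} = (x - 2)^2, χ_{M3} = (x - 5)^2.

{M1, M3}: invariant factors (x - 5)^2.

{M2}: invariant factors (x - 2)^2.

Matrices are similar if and only if their invariant-factor lists agree; the partition into similarity classes is {M1, M3}, {M2}.

2 classes: {M1, M3}, {M2}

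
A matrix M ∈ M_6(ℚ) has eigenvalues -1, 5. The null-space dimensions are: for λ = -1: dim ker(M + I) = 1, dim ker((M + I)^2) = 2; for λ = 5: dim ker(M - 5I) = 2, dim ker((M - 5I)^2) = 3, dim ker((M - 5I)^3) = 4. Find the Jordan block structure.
Jordan blocks: (-1, 2), (5, 3), (5, 1)

λ = -1: successive nullity increments [1, 1] count blocks of size ≥ k; block sizes are [2].
λ = 5: successive nullity increments [2, 1, 1] count blocks of size ≥ k; block sizes are [3, 1].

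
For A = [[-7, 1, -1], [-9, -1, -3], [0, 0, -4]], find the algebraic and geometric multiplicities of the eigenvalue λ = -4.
algebraic multiplicity 3, geometric multiplicity 2

The characteristic polynomial is (x + 4)^3, so the factor x + 4 appears with exponent 3: the algebraic multiplicity is 3.

rank(A + 4I) = 1, so the eigenspace has dimension 3 - 1 = 2: the geometric multiplicity is 2.

Since 2 < 3, A is not diagonalizable.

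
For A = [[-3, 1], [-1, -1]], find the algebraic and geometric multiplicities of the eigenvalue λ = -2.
algebraic multiplicity 2, geometric multiplicity 1

The characteristic polynomial is (x + 2)^2, so the factor x + 2 appears with exponent 2: the algebraic multiplicity is 2.

rank(A + 2I) = 1, so the eigenspace has dimension 2 - 1 = 1: the geometric multiplicity is 1.

Since 1 < 2, A is not diagonalizable.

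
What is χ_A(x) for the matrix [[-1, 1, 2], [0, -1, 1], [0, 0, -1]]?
χ_A(x) = (x + 1)^3

xI - A = [[x + 1, -1, -2], [0, x + 1, -1], [0, 0, x + 1]].

Expanding det(xI - A) along the first row:
det(xI - A) = + (x + 1)·det([[x + 1, -1], [0, x + 1]]) - (-1)·det([[0, -1], [0, x + 1]]) + (-2)·det([[0, x + 1], [0, 0]]).

Evaluating gives χ_A(x) = x^3 + 3x^2 + 3x + 1 = (x + 1)^3.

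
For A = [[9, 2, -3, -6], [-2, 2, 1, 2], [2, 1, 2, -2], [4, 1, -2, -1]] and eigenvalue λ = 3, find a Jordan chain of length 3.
v_1 = [[-2, -2, -1, -2]]^T, v_2 = [[-1, 1, -1, 0]]^T, v_3 = [[-1, 0, 0, -1]]^T

We seek v_1 ∈ ker((A - 3I)^3) \ ker((A - 3I)^2), then set v_{i+1} = (A - 3I) v_i.

One such chain is v_1 = [[-2, -2, -1, -2]]^T, v_2 = [[-1, 1, -1, 0]]^T, v_3 = [[-1, 0, 0, -1]]^T. Check: (A - 3I) v_3 = [[0, 0, 0, 0]]^T = 0.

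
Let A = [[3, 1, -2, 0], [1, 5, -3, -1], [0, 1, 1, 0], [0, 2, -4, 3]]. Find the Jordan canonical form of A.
J = [[3, 1, 0, 0], [0, 3, 1, 0], [0, 0, 3, 0], [0, 0, 0, 3]]

The characteristic polynomial is det(xI - A) = (x - 3)^4, so the eigenvalues are 3 (algebraic multiplicity 4).

For λ = 3: rank(A - 3I) = 2, rank((A - 3I)^2) = 1, rank((A - 3I)^3) = 0. The eigenspace has dimension 4 - 2 = 2, so there are 2 Jordan blocks; the rank sequence gives block sizes [3, 1].

Assembling the blocks gives the Jordan form J above.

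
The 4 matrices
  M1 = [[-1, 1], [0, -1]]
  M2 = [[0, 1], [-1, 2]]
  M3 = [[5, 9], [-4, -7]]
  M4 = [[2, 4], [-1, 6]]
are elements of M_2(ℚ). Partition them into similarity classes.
Characteristic polynomials: χ_{M1} = (x + 1)^2, χ_{M2} = (x - 1)^2, χ_{M3} = (x + 1)^2, χ_{M4} = (x - 4)^2.

{M1, M3}: invariant factors (x + 1)^2.

{M2}: invariant factors (x - 1)^2.

{M4}: invariant factors (x - 4)^2.

Matrices are similar if and only if their invariant-factor lists agree; the partition into similarity classes is {M1, M3}, {M2}, {M4}.

3 classes: {M1, M3}, {M2}, {M4}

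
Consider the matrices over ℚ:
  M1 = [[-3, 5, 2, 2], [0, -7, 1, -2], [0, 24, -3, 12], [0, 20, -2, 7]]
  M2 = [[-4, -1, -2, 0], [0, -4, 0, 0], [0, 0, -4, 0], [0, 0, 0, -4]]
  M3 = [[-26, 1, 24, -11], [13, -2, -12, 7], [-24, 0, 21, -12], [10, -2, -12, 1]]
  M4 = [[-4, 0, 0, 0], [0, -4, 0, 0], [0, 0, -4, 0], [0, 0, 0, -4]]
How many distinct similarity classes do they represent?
4 classes: {M1}, {M2}, {M3}, {M4}

Characteristic polynomials: χ_{M1} = (x - 3)(x + 3)^3, χ_{M2} = (x + 4)^4, χ_{M3} = (x - 3)(x + 3)^3, χ_{M4} = (x + 4)^4.

{M1}: invariant factors (x - 3)(x + 3)^3.

{M2}: invariant factors x + 4, x + 4, (x + 4)^2.

{M3}: invariant factors x + 3, (x - 3)(x + 3)^2.

{M4}: invariant factors x + 4, x + 4, x + 4, x + 4.

Matrices are similar if and only if their invariant-factor lists agree; the partition into similarity classes is {M1}, {M2}, {M3}, {M4}.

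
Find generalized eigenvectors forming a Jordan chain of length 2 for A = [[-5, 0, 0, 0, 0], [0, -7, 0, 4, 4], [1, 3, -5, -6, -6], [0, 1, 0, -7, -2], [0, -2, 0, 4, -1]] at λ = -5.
v_1 = [[-1, -3, 3, 1, -3]]^T, v_2 = [[0, -2, 2, 1, -2]]^T

We seek v_1 ∈ ker((A + 5I)^2) \ ker(A + 5I), then set v_{i+1} = (A + 5I) v_i.

One such chain is v_1 = [[-1, -3, 3, 1, -3]]^T, v_2 = [[0, -2, 2, 1, -2]]^T. Check: (A + 5I) v_2 = [[0, 0, 0, 0, 0]]^T = 0.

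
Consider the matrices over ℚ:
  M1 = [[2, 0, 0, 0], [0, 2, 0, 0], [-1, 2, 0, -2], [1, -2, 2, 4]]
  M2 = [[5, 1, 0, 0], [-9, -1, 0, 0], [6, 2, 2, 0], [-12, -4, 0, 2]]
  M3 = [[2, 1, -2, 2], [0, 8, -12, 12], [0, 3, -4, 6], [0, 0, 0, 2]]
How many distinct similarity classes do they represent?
1 class: {M1, M2, M3}

Characteristic polynomials: χ_{M1} = (x - 2)^4, χ_{M2} = (x - 2)^4, χ_{M3} = (x - 2)^4.

{M1, M2, M3}: invariant factors x - 2, x - 2, (x - 2)^2.

Matrices are similar if and only if their invariant-factor lists agree; the partition into similarity classes is {M1, M2, M3}.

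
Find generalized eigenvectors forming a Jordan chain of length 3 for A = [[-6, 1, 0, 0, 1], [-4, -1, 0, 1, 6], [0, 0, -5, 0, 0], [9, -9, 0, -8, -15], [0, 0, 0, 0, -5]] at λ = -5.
v_1 = [[0, 0, 0, 1, 0]]^T, v_2 = [[0, 1, 0, -3, 0]]^T, v_3 = [[1, 1, 0, 0, 0]]^T

We seek v_1 ∈ ker((A + 5I)^3) \ ker((A + 5I)^2), then set v_{i+1} = (A + 5I) v_i.

One such chain is v_1 = [[0, 0, 0, 1, 0]]^T, v_2 = [[0, 1, 0, -3, 0]]^T, v_3 = [[1, 1, 0, 0, 0]]^T. Check: (A + 5I) v_3 = [[0, 0, 0, 0, 0]]^T = 0.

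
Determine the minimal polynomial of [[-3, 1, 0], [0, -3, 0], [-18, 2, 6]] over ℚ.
m_A(x) = (x - 6)(x + 3)^2

The characteristic polynomial factors as (x - 6)(x + 3)^2. The minimal polynomial is ∏(x - λ)^{k_λ} where k_λ is the size of the largest Jordan block at λ.

For λ = -3: rank(A + 3I) = 2, and the largest Jordan block has size 2 (the smallest k with rank((A + 3I)^k) = rank((A + 3I)^(k+1))).
For λ = 6: rank(A - 6I) = 2, and the largest Jordan block has size 1 (the smallest k with rank((A - 6I)^k) = rank((A - 6I)^(k+1))).

So m_A(x) = (x - 6)(x + 3)^2.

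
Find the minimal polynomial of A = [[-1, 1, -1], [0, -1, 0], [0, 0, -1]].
The characteristic polynomial factors as (x + 1)^3. The minimal polynomial is ∏(x - λ)^{k_λ} where k_λ is the size of the largest Jordan block at λ.

For λ = -1: rank(A + I) = 1, and the largest Jordan block has size 2 (the smallest k with rank((A + I)^k) = rank((A + I)^(k+1))).

So m_A(x) = (x + 1)^2.

m_A(x) = (x + 1)^2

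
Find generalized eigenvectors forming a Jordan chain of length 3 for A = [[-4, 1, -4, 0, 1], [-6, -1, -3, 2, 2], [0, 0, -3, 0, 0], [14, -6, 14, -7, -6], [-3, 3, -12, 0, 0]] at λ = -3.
We seek v_1 ∈ ker((A + 3I)^3) \ ker((A + 3I)^2), then set v_{i+1} = (A + 3I) v_i.

One such chain is v_1 = [[1, 0, 1, 0, 5]]^T, v_2 = [[0, 1, 0, -2, 0]]^T, v_3 = [[1, -2, 0, 2, 3]]^T. Check: (A + 3I) v_3 = [[0, 0, 0, 0, 0]]^T = 0.

v_1 = [[1, 0, 1, 0, 5]]^T, v_2 = [[0, 1, 0, -2, 0]]^T, v_3 = [[1, -2, 0, 2, 3]]^T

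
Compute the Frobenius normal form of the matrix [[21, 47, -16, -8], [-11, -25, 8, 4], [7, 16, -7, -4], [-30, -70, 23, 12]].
The invariant factors of A (the non-unit diagonal entries of the Smith normal form of xI - A over ℚ[x]) are (x - 1)(x^3 + 4x + 4), each dividing the next. The characteristic polynomial is their product, (x - 1)(x^3 + 4x + 4).

The rational canonical form is the block-diagonal matrix of companion matrices C(f_i):
R = [[0, 0, 0, 4], [1, 0, 0, 0], [0, 1, 0, -4], [0, 0, 1, 1]].

Note the characteristic polynomial does not split into linear factors over ℚ, so A has no Jordan form over ℚ; the rational canonical form exists over any field.

R = [[0, 0, 0, 4], [1, 0, 0, 0], [0, 1, 0, -4], [0, 0, 1, 1]]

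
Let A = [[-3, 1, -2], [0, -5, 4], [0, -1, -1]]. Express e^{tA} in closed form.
e^{tA} = [[e^{-3*t}, t*e^{-3*t}, -2*t*e^{-3*t}], [0, (1 - 2*t)*e^{-3*t}, 4*t*e^{-3*t}], [0, -t*e^{-3*t}, (2*t + 1)*e^{-3*t}]]

A has Jordan form J = [[-3, 1, 0], [0, -3, 0], [0, 0, -3]] with A = PJP^{-1}, so e^{tA} = P e^{tJ} P^{-1}.

For a Jordan block J_k(λ), e^{tJ_k(λ)} = e^{λt} · (I + tN + t^2 N^2/2! + ... + t^{k-1} N^{k-1}/(k-1)!) where N is the nilpotent superdiagonal part.

Assembling the blocks and conjugating back gives the entries of e^{tA} as shown above.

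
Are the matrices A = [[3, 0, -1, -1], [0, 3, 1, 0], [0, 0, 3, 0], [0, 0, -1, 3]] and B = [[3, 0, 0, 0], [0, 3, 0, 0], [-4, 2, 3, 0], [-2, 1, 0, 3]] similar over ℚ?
Both have characteristic polynomial (x - 3)^4, but the minimal polynomial of A is (x - 3)^3 while the minimal polynomial of B is (x - 3)^2. The minimal polynomial is a similarity invariant, so A and B are not similar.

No.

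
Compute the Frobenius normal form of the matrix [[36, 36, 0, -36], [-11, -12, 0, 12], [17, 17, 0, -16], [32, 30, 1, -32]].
The invariant factors of A (the non-unit diagonal entries of the Smith normal form of xI - A over ℚ[x]) are (x^2 + 4x - 6)^2, each dividing the next. The characteristic polynomial is their product, (x^2 + 4x - 6)^2.

The rational canonical form is the block-diagonal matrix of companion matrices C(f_i):
R = [[0, 0, 0, -36], [1, 0, 0, 48], [0, 1, 0, -4], [0, 0, 1, -8]].

Note the characteristic polynomial does not split into linear factors over ℚ, so A has no Jordan form over ℚ; the rational canonical form exists over any field.

R = [[0, 0, 0, -36], [1, 0, 0, 48], [0, 1, 0, -4], [0, 0, 1, -8]]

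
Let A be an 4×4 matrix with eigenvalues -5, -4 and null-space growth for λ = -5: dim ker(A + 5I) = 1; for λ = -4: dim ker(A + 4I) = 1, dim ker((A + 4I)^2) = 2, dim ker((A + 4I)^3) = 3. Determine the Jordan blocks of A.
Jordan blocks: (-5, 1), (-4, 3)

λ = -5: successive nullity increments [1] count blocks of size ≥ k; block sizes are [1].
λ = -4: successive nullity increments [1, 1, 1] count blocks of size ≥ k; block sizes are [3].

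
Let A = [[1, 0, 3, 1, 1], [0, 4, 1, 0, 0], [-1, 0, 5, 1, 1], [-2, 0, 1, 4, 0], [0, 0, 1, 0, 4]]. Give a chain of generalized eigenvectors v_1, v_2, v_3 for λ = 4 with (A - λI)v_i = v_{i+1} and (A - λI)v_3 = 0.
We seek v_1 ∈ ker((A - 4I)^3) \ ker((A - 4I)^2), then set v_{i+1} = (A - 4I) v_i.

One such chain is v_1 = [[0, 0, 0, 1, 0]]^T, v_2 = [[1, 0, 1, 0, 0]]^T, v_3 = [[0, 1, 0, -1, 1]]^T. Check: (A - 4I) v_3 = [[0, 0, 0, 0, 0]]^T = 0.

v_1 = [[0, 0, 0, 1, 0]]^T, v_2 = [[1, 0, 1, 0, 0]]^T, v_3 = [[0, 1, 0, -1, 1]]^T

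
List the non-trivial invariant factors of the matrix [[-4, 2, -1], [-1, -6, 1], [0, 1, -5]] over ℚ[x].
The Jordan structure of A has elementary divisors (x + 5)^3. Arranging the block sizes at each eigenvalue in decreasing order and taking row products gives the invariant factors.

Invariant factors (smallest first, each dividing the next): (x + 5)^3.

Check: the last factor (x + 5)^3 is the minimal polynomial, and the product (x + 5)^3 is the characteristic polynomial.

(x + 5)^3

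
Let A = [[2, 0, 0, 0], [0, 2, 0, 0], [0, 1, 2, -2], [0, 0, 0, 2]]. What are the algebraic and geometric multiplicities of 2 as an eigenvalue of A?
algebraic multiplicity 4, geometric multiplicity 3

The characteristic polynomial is (x - 2)^4, so the factor x - 2 appears with exponent 4: the algebraic multiplicity is 4.

rank(A - 2I) = 1, so the eigenspace has dimension 4 - 1 = 3: the geometric multiplicity is 3.

Since 3 < 4, A is not diagonalizable.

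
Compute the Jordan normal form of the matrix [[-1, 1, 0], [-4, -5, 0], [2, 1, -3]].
J = [[-3, 1, 0], [0, -3, 0], [0, 0, -3]]

The characteristic polynomial is det(xI - A) = (x + 3)^3, so the eigenvalues are -3 (algebraic multiplicity 3).

For λ = -3: rank(A + 3I) = 1, rank((A + 3I)^2) = 0. The eigenspace has dimension 3 - 1 = 2, so there are 2 Jordan blocks; the rank sequence gives block sizes [2, 1].

Assembling the blocks gives the Jordan form J above.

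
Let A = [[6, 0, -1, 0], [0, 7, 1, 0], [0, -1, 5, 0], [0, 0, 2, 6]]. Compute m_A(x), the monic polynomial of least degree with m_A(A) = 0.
The characteristic polynomial factors as (x - 6)^4. The minimal polynomial is ∏(x - λ)^{k_λ} where k_λ is the size of the largest Jordan block at λ.

For λ = 6: rank(A - 6I) = 2, and the largest Jordan block has size 3 (the smallest k with rank((A - 6I)^k) = rank((A - 6I)^(k+1))).

So m_A(x) = (x - 6)^3.

m_A(x) = (x - 6)^3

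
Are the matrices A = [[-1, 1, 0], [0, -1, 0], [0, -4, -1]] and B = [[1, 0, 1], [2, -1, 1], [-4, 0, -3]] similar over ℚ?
Yes.

Two matrices over a field are similar if and only if they have the same invariant factors.

Both A and B have characteristic polynomial (x + 1)^3 and minimal polynomial (x + 1)^2. Computing further, both have invariant factors x + 1, (x + 1)^2. Hence A and B are similar.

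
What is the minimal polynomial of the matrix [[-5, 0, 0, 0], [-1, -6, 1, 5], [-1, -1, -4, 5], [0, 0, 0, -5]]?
The characteristic polynomial factors as (x + 5)^4. The minimal polynomial is ∏(x - λ)^{k_λ} where k_λ is the size of the largest Jordan block at λ.

For λ = -5: rank(A + 5I) = 1, and the largest Jordan block has size 2 (the smallest k with rank((A + 5I)^k) = rank((A + 5I)^(k+1))).

So m_A(x) = (x + 5)^2.

m_A(x) = (x + 5)^2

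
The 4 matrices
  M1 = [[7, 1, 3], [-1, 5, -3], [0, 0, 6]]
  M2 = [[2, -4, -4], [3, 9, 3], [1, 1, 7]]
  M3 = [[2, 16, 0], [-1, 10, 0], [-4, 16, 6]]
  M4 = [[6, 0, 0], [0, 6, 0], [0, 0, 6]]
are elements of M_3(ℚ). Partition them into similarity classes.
Characteristic polynomials: χ_{M1} = (x - 6)^3, χ_{M2} = (x - 6)^3, χ_{M3} = (x - 6)^3, χ_{M4} = (x - 6)^3.

{M1, M2, M3}: invariant factors x - 6, (x - 6)^2.

{M4}: invariant factors x - 6, x - 6, x - 6.

Matrices are similar if and only if their invariant-factor lists agree; the partition into similarity classes is {M1, M2, M3}, {M4}.

2 classes: {M1, M2, M3}, {M4}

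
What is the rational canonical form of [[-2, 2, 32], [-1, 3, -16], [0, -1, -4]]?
R = [[0, 0, 80], [1, 0, 24], [0, 1, -3]]

The invariant factors of A (the non-unit diagonal entries of the Smith normal form of xI - A over ℚ[x]) are (x - 5)(x + 4)^2, each dividing the next. The characteristic polynomial is their product, (x - 5)(x + 4)^2.

The rational canonical form is the block-diagonal matrix of companion matrices C(f_i):
R = [[0, 0, 80], [1, 0, 24], [0, 1, -3]].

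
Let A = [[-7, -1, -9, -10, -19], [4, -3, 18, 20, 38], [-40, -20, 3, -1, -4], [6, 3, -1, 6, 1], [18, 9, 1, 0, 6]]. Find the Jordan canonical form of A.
J = [[-5, 0, 0, 0, 0], [0, -5, 0, 0, 0], [0, 0, 5, 1, 0], [0, 0, 0, 5, 1], [0, 0, 0, 0, 5]]

The characteristic polynomial is det(xI - A) = (x - 5)^3(x + 5)^2, so the eigenvalues are -5 (algebraic multiplicity 2), 5 (algebraic multiplicity 3).

For λ = -5: rank(A + 5I) = 3. The eigenspace has dimension 5 - 3 = 2, so there are 2 Jordan blocks; the rank sequence gives block sizes [1, 1].

For λ = 5: rank(A - 5I) = 4, rank((A - 5I)^2) = 3, rank((A - 5I)^3) = 2. The eigenspace has dimension 5 - 4 = 1, so there is 1 Jordan block; the rank sequence gives block sizes [3].

Assembling the blocks gives the Jordan form J above.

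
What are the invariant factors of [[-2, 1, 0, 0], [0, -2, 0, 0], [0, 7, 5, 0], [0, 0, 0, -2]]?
x + 2, (x - 5)(x + 2)^2

The Jordan structure of A has elementary divisors (x + 2)^2, (x + 2), (x - 5). Arranging the block sizes at each eigenvalue in decreasing order and taking row products gives the invariant factors.

Invariant factors (smallest first, each dividing the next): x + 2, (x - 5)(x + 2)^2.

Check: the last factor (x - 5)(x + 2)^2 is the minimal polynomial, and the product (x - 5)(x + 2)^3 is the characteristic polynomial.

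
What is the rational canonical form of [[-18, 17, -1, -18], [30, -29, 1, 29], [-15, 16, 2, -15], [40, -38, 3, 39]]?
R = [[0, 0, 0, -25], [1, 0, 0, 30], [0, 1, 0, 1], [0, 0, 1, -6]]

The invariant factors of A (the non-unit diagonal entries of the Smith normal form of xI - A over ℚ[x]) are (x^2 + 3x - 5)^2, each dividing the next. The characteristic polynomial is their product, (x^2 + 3x - 5)^2.

The rational canonical form is the block-diagonal matrix of companion matrices C(f_i):
R = [[0, 0, 0, -25], [1, 0, 0, 30], [0, 1, 0, 1], [0, 0, 1, -6]].

Note the characteristic polynomial does not split into linear factors over ℚ, so A has no Jordan form over ℚ; the rational canonical form exists over any field.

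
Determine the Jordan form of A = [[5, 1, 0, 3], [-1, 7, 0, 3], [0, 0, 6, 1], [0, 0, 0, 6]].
J = [[6, 1, 0, 0], [0, 6, 0, 0], [0, 0, 6, 1], [0, 0, 0, 6]]

The characteristic polynomial is det(xI - A) = (x - 6)^4, so the eigenvalues are 6 (algebraic multiplicity 4).

For λ = 6: rank(A - 6I) = 2, rank((A - 6I)^2) = 0. The eigenspace has dimension 4 - 2 = 2, so there are 2 Jordan blocks; the rank sequence gives block sizes [2, 2].

Assembling the blocks gives the Jordan form J above.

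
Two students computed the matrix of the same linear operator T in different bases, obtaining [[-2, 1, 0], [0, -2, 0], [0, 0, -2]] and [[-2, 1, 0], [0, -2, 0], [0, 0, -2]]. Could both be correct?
Two matrices over a field are similar if and only if they have the same invariant factors.

Both A and B have characteristic polynomial (x + 2)^3 and minimal polynomial (x + 2)^2. Computing further, both have invariant factors x + 2, (x + 2)^2. Hence A and B are similar.

Yes.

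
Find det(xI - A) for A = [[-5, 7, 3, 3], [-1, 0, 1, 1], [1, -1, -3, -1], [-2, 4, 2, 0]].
xI - A = [[x + 5, -7, -3, -3], [1, x, -1, -1], [-1, 1, x + 3, 1], [2, -4, -2, x]].

Expanding det(xI - A) along the first row:
det(xI - A) = + (x + 5)·det([[x, -1, -1], [1, x + 3, 1], [-4, -2, x]]) - (-7)·det([[1, -1, -1], [-1, x + 3, 1], [2, -2, x]]) + (-3)·det([[1, x, -1], [-1, 1, 1], [2, -4, x]]) - (-3)·det([[1, x, -1], [-1, 1, x + 3], [2, -4, -2]]).

Evaluating gives χ_A(x) = x^4 + 8x^3 + 24x^2 + 32x + 16 = (x + 2)^4.

χ_A(x) = (x + 2)^4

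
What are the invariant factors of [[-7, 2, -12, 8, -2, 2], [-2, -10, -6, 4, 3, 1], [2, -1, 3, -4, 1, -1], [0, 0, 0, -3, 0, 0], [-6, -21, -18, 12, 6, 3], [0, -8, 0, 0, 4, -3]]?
x + 3, x + 3, x + 3, (x + 1)^2(x + 3)

The Jordan structure of A has elementary divisors (x + 3), (x + 3), (x + 3), (x + 3), (x + 1)^2. Arranging the block sizes at each eigenvalue in decreasing order and taking row products gives the invariant factors.

Invariant factors (smallest first, each dividing the next): x + 3, x + 3, x + 3, (x + 1)^2(x + 3).

Check: the last factor (x + 1)^2(x + 3) is the minimal polynomial, and the product (x + 1)^2(x + 3)^4 is the characteristic polynomial.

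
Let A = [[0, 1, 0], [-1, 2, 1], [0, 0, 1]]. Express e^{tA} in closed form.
A has Jordan form J = [[1, 1, 0], [0, 1, 1], [0, 0, 1]] with A = PJP^{-1}, so e^{tA} = P e^{tJ} P^{-1}.

For a Jordan block J_k(λ), e^{tJ_k(λ)} = e^{λt} · (I + tN + t^2 N^2/2! + ... + t^{k-1} N^{k-1}/(k-1)!) where N is the nilpotent superdiagonal part.

Assembling the blocks and conjugating back gives the entries of e^{tA} as shown above.

e^{tA} = [[(1 - t)*e^{t}, t*e^{t}, t^2*e^{t}/2], [-t*e^{t}, (t + 1)*e^{t}, t*(t + 2)*e^{t}/2], [0, 0, e^{t}]]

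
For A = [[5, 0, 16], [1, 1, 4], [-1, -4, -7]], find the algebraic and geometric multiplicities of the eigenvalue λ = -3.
The characteristic polynomial is (x - 1)^2(x + 3), so the factor x + 3 appears with exponent 1: the algebraic multiplicity is 1.

rank(A + 3I) = 2, so the eigenspace has dimension 3 - 2 = 1: the geometric multiplicity is 1.

algebraic multiplicity 1, geometric multiplicity 1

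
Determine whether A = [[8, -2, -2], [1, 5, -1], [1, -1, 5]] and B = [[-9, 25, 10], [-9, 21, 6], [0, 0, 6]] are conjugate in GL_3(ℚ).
Two matrices over a field are similar if and only if they have the same invariant factors.

Both A and B have characteristic polynomial (x - 6)^3 and minimal polynomial (x - 6)^2. Computing further, both have invariant factors x - 6, (x - 6)^2. Hence A and B are similar.

Yes.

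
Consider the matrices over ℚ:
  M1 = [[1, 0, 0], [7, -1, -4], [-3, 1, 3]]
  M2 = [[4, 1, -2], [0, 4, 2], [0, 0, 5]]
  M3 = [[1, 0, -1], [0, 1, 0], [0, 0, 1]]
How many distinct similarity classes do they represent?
3 classes: {M1}, {M2}, {M3}

Characteristic polynomials: χ_{M1} = (x - 1)^3, χ_{M2} = (x - 5)(x - 4)^2, χ_{M3} = (x - 1)^3.

{M1}: invariant factors (x - 1)^3.

{M2}: invariant factors (x - 5)(x - 4)^2.

{M3}: invariant factors x - 1, (x - 1)^2.

Matrices are similar if and only if their invariant-factor lists agree; the partition into similarity classes is {M1}, {M2}, {M3}.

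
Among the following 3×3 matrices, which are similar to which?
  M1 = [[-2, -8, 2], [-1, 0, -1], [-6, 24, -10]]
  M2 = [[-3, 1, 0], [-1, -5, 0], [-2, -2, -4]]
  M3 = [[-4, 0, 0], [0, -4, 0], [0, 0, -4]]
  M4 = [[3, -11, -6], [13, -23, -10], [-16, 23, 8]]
Characteristic polynomials: χ_{M1} = (x + 4)^3, χ_{M2} = (x + 4)^3, χ_{M3} = (x + 4)^3, χ_{M4} = (x + 4)^3.

{M1, M2}: invariant factors x + 4, (x + 4)^2.

{M3}: invariant factors x + 4, x + 4, x + 4.

{M4}: invariant factors (x + 4)^3.

Matrices are similar if and only if their invariant-factor lists agree; the partition into similarity classes is {M1, M2}, {M3}, {M4}.

3 classes: {M1, M2}, {M3}, {M4}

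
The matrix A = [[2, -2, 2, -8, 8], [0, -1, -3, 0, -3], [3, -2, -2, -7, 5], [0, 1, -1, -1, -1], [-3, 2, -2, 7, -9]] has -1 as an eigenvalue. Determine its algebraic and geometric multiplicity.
The characteristic polynomial is (x + 1)^3(x + 4)^2, so the factor x + 1 appears with exponent 3: the algebraic multiplicity is 3.

rank(A + I) = 4, so the eigenspace has dimension 5 - 4 = 1: the geometric multiplicity is 1.

Since 1 < 3, A is not diagonalizable.

algebraic multiplicity 3, geometric multiplicity 1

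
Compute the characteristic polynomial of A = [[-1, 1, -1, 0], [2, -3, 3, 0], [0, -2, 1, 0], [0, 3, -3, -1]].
χ_A(x) = (x + 1)^4

xI - A = [[x + 1, -1, 1, 0], [-2, x + 3, -3, 0], [0, 2, x - 1, 0], [0, -3, 3, x + 1]].

Expanding det(xI - A) along the first row:
det(xI - A) = + (x + 1)·det([[x + 3, -3, 0], [2, x - 1, 0], [-3, 3, x + 1]]) - (-1)·det([[-2, -3, 0], [0, x - 1, 0], [0, 3, x + 1]]) + (1)·det([[-2, x + 3, 0], [0, 2, 0], [0, -3, x + 1]]) - (0)·det([[-2, x + 3, -3], [0, 2, x - 1], [0, -3, 3]]).

Evaluating gives χ_A(x) = x^4 + 4x^3 + 6x^2 + 4x + 1 = (x + 1)^4.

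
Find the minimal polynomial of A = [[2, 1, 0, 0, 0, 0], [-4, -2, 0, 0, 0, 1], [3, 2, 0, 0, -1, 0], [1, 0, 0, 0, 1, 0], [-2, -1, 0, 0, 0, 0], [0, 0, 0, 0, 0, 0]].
m_A(x) = x^3

The characteristic polynomial factors as x^6. The minimal polynomial is ∏(x - λ)^{k_λ} where k_λ is the size of the largest Jordan block at λ.

For λ = 0: rank(A) = 3, and the largest Jordan block has size 3 (the smallest k with rank(A^k) = rank(A^(k+1))).

So m_A(x) = x^3.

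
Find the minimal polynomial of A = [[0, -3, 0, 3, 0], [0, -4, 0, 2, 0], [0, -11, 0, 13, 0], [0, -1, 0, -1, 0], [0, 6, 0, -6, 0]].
m_A(x) = x(x + 2)(x + 3)

The characteristic polynomial factors as x^3(x + 2)(x + 3). The minimal polynomial is ∏(x - λ)^{k_λ} where k_λ is the size of the largest Jordan block at λ.

For λ = -3: rank(A + 3I) = 4, and the largest Jordan block has size 1 (the smallest k with rank((A + 3I)^k) = rank((A + 3I)^(k+1))).
For λ = -2: rank(A + 2I) = 4, and the largest Jordan block has size 1 (the smallest k with rank((A + 2I)^k) = rank((A + 2I)^(k+1))).
For λ = 0: rank(A) = 2, and the largest Jordan block has size 1 (the smallest k with rank(A^k) = rank(A^(k+1))).

So m_A(x) = x(x + 2)(x + 3).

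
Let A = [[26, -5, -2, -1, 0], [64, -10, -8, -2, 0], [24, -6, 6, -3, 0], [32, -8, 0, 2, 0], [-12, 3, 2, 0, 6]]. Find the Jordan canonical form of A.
The characteristic polynomial is det(xI - A) = (x - 6)^5, so the eigenvalues are 6 (algebraic multiplicity 5).

For λ = 6: rank(A - 6I) = 2, rank((A - 6I)^2) = 0. The eigenspace has dimension 5 - 2 = 3, so there are 3 Jordan blocks; the rank sequence gives block sizes [2, 2, 1].

Assembling the blocks gives the Jordan form J above.

J = [[6, 1, 0, 0, 0], [0, 6, 0, 0, 0], [0, 0, 6, 1, 0], [0, 0, 0, 6, 0], [0, 0, 0, 0, 6]]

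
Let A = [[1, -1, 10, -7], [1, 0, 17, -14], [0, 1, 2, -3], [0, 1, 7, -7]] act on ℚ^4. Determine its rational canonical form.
R = [[0, 0, 0, 0], [1, 0, 0, 0], [0, 1, 0, 0], [0, 0, 1, -4]]

The invariant factors of A (the non-unit diagonal entries of the Smith normal form of xI - A over ℚ[x]) are x^3(x + 4), each dividing the next. The characteristic polynomial is their product, x^3(x + 4).

The rational canonical form is the block-diagonal matrix of companion matrices C(f_i):
R = [[0, 0, 0, 0], [1, 0, 0, 0], [0, 1, 0, 0], [0, 0, 1, -4]].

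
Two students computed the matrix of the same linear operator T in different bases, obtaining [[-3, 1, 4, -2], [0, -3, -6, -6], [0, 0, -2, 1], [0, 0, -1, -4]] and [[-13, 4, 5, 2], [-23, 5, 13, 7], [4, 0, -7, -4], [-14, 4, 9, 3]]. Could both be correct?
Yes.

Two matrices over a field are similar if and only if they have the same invariant factors.

Both A and B have characteristic polynomial (x + 3)^4 and minimal polynomial (x + 3)^2. Computing further, both have invariant factors (x + 3)^2, (x + 3)^2. Hence A and B are similar.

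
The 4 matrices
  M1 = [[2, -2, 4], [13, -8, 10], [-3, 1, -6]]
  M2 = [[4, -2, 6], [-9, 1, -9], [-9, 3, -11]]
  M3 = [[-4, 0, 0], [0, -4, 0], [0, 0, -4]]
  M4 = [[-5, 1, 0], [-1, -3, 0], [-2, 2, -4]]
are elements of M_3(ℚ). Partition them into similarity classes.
4 classes: {M1}, {M2}, {M3}, {M4}

Characteristic polynomials: χ_{M1} = (x + 4)^3, χ_{M2} = (x + 2)^3, χ_{M3} = (x + 4)^3, χ_{M4} = (x + 4)^3.

{M1}: invariant factors (x + 4)^3.

{M2}: invariant factors x + 2, (x + 2)^2.

{M3}: invariant factors x + 4, x + 4, x + 4.

{M4}: invariant factors x + 4, (x + 4)^2.

Matrices are similar if and only if their invariant-factor lists agree; the partition into similarity classes is {M1}, {M2}, {M3}, {M4}.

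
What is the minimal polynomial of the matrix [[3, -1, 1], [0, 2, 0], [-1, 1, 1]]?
m_A(x) = (x - 2)^2

The characteristic polynomial factors as (x - 2)^3. The minimal polynomial is ∏(x - λ)^{k_λ} where k_λ is the size of the largest Jordan block at λ.

For λ = 2: rank(A - 2I) = 1, and the largest Jordan block has size 2 (the smallest k with rank((A - 2I)^k) = rank((A - 2I)^(k+1))).

So m_A(x) = (x - 2)^2.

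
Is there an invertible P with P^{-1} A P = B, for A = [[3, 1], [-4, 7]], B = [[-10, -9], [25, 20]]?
Yes.

Two matrices over a field are similar if and only if they have the same invariant factors.

Both A and B have characteristic polynomial (x - 5)^2 and minimal polynomial (x - 5)^2. Computing further, both have invariant factors (x - 5)^2. Hence A and B are similar.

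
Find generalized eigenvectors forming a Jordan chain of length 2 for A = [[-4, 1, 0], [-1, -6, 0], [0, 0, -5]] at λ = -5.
v_1 = [[-2, 3, -4]]^T, v_2 = [[1, -1, 0]]^T

We seek v_1 ∈ ker((A + 5I)^2) \ ker(A + 5I), then set v_{i+1} = (A + 5I) v_i.

One such chain is v_1 = [[-2, 3, -4]]^T, v_2 = [[1, -1, 0]]^T. Check: (A + 5I) v_2 = [[0, 0, 0]]^T = 0.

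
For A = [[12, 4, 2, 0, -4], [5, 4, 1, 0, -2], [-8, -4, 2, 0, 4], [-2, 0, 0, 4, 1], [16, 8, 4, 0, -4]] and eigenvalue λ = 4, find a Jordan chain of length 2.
We seek v_1 ∈ ker((A - 4I)^2) \ ker(A - 4I), then set v_{i+1} = (A - 4I) v_i.

One such chain is v_1 = [[0, 0, 1, 2, 0]]^T, v_2 = [[2, 1, -2, 0, 4]]^T. Check: (A - 4I) v_2 = [[0, 0, 0, 0, 0]]^T = 0.

v_1 = [[0, 0, 1, 2, 0]]^T, v_2 = [[2, 1, -2, 0, 4]]^T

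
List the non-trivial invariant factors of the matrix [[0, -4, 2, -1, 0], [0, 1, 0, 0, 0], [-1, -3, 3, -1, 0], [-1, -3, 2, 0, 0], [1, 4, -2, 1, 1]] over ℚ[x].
The Jordan structure of A has elementary divisors (x - 1)^3, (x - 1), (x - 1). Arranging the block sizes at each eigenvalue in decreasing order and taking row products gives the invariant factors.

Invariant factors (smallest first, each dividing the next): x - 1, x - 1, (x - 1)^3.

Check: the last factor (x - 1)^3 is the minimal polynomial, and the product (x - 1)^5 is the characteristic polynomial.

x - 1, x - 1, (x - 1)^3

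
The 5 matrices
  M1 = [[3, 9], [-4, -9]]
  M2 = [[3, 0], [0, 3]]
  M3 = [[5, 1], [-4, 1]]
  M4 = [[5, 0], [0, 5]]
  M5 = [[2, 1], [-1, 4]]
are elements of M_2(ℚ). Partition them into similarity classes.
4 classes: {M1}, {M2}, {M3, M5}, {M4}

Characteristic polynomials: χ_{M1} = (x + 3)^2, χ_{M2} = (x - 3)^2, χ_{M3} = (x - 3)^2, χ_{M4} = (x - 5)^2, χ_{M5} = (x - 3)^2.

{M1}: invariant factors (x + 3)^2.

{M2}: invariant factors x - 3, x - 3.

{M3, M5}: invariant factors (x - 3)^2.

{M4}: invariant factors x - 5, x - 5.

Matrices are similar if and only if their invariant-factor lists agree; the partition into similarity classes is {M1}, {M2}, {M3, M5}, {M4}.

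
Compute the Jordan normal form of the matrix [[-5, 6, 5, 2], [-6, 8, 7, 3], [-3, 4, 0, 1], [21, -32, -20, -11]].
J = [[-2, 1, 0, 0], [0, -2, 1, 0], [0, 0, -2, 0], [0, 0, 0, -2]]

The characteristic polynomial is det(xI - A) = (x + 2)^4, so the eigenvalues are -2 (algebraic multiplicity 4).

For λ = -2: rank(A + 2I) = 2, rank((A + 2I)^2) = 1, rank((A + 2I)^3) = 0. The eigenspace has dimension 4 - 2 = 2, so there are 2 Jordan blocks; the rank sequence gives block sizes [3, 1].

Assembling the blocks gives the Jordan form J above.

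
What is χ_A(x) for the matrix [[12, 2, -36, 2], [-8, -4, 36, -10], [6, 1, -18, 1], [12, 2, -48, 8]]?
χ_A(x) = x(x - 6)(x + 4)^2

xI - A = [[x - 12, -2, 36, -2], [8, x + 4, -36, 10], [-6, -1, x + 18, -1], [-12, -2, 48, x - 8]].

Expanding det(xI - A) along the first row:
det(xI - A) = + (x - 12)·det([[x + 4, -36, 10], [-1, x + 18, -1], [-2, 48, x - 8]]) - (-2)·det([[8, -36, 10], [-6, x + 18, -1], [-12, 48, x - 8]]) + (36)·det([[8, x + 4, 10], [-6, -1, -1], [-12, -2, x - 8]]) - (-2)·det([[8, x + 4, -36], [-6, -1, x + 18], [-12, -2, 48]]).

Evaluating gives χ_A(x) = x^4 + 2x^3 - 32x^2 - 96x = x(x - 6)(x + 4)^2.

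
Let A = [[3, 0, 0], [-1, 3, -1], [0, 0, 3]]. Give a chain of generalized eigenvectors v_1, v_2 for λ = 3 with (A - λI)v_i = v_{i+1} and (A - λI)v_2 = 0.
v_1 = [[1, 0, 0]]^T, v_2 = [[0, -1, 0]]^T

We seek v_1 ∈ ker((A - 3I)^2) \ ker(A - 3I), then set v_{i+1} = (A - 3I) v_i.

One such chain is v_1 = [[1, 0, 0]]^T, v_2 = [[0, -1, 0]]^T. Check: (A - 3I) v_2 = [[0, 0, 0]]^T = 0.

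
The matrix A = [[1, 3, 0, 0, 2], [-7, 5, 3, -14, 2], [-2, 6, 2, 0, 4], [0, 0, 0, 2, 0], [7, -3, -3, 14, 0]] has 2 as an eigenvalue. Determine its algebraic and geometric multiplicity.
The characteristic polynomial is (x - 2)^5, so the factor x - 2 appears with exponent 5: the algebraic multiplicity is 5.

rank(A - 2I) = 2, so the eigenspace has dimension 5 - 2 = 3: the geometric multiplicity is 3.

Since 3 < 5, A is not diagonalizable.

algebraic multiplicity 5, geometric multiplicity 3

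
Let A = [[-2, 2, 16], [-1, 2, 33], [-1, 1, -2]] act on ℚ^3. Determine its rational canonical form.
The invariant factors of A (the non-unit diagonal entries of the Smith normal form of xI - A over ℚ[x]) are (x - 4)(x + 1)(x + 5), each dividing the next. The characteristic polynomial is their product, (x - 4)(x + 1)(x + 5).

The rational canonical form is the block-diagonal matrix of companion matrices C(f_i):
R = [[0, 0, 20], [1, 0, 19], [0, 1, -2]].

R = [[0, 0, 20], [1, 0, 19], [0, 1, -2]]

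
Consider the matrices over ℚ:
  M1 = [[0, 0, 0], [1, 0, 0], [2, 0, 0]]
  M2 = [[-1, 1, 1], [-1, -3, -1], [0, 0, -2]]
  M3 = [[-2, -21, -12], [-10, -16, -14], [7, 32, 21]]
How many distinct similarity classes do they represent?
3 classes: {M1}, {M2}, {M3}

Characteristic polynomials: χ_{M1} = x^3, χ_{M2} = (x + 2)^3, χ_{M3} = (x - 4)^2(x + 5).

{M1}: invariant factors x, x^2.

{M2}: invariant factors x + 2, (x + 2)^2.

{M3}: invariant factors (x - 4)^2(x + 5).

Matrices are similar if and only if their invariant-factor lists agree; the partition into similarity classes is {M1}, {M2}, {M3}.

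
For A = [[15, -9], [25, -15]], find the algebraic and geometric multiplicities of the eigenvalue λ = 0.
The characteristic polynomial is x^2, so the factor x appears with exponent 2: the algebraic multiplicity is 2.

rank(A) = 1, so the eigenspace has dimension 2 - 1 = 1: the geometric multiplicity is 1.

Since 1 < 2, A is not diagonalizable.

algebraic multiplicity 2, geometric multiplicity 1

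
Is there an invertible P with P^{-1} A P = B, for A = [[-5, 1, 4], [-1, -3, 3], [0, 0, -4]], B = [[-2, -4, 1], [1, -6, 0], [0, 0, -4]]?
Two matrices over a field are similar if and only if they have the same invariant factors.

Both A and B have characteristic polynomial (x + 4)^3 and minimal polynomial (x + 4)^3. Computing further, both have invariant factors (x + 4)^3. Hence A and B are similar.

Yes.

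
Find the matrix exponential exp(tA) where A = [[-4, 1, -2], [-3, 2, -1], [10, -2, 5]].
A has Jordan form J = [[1, 1, 0], [0, 1, 1], [0, 0, 1]] with A = PJP^{-1}, so e^{tA} = P e^{tJ} P^{-1}.

For a Jordan block J_k(λ), e^{tJ_k(λ)} = e^{λt} · (I + tN + t^2 N^2/2! + ... + t^{k-1} N^{k-1}/(k-1)!) where N is the nilpotent superdiagonal part.

Assembling the blocks and conjugating back gives the entries of e^{tA} as shown above.

e^{tA} = [[(t^2 - 5*t + 1)*e^{t}, t*e^{t}, t*(t - 4)*e^{t}/2], [t*(t - 3)*e^{t}, (t + 1)*e^{t}, t*(t - 2)*e^{t}/2], [2*t*(5 - t)*e^{t}, -2*t*e^{t}, (-t^2 + 4*t + 1)*e^{t}]]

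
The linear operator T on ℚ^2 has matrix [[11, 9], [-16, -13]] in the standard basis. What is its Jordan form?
The characteristic polynomial is det(xI - A) = (x + 1)^2, so the eigenvalues are -1 (algebraic multiplicity 2).

For λ = -1: rank(A + I) = 1, rank((A + I)^2) = 0. The eigenspace has dimension 2 - 1 = 1, so there is 1 Jordan block; the rank sequence gives block sizes [2].

Assembling the blocks gives the Jordan form J above.

J = [[-1, 1], [0, -1]]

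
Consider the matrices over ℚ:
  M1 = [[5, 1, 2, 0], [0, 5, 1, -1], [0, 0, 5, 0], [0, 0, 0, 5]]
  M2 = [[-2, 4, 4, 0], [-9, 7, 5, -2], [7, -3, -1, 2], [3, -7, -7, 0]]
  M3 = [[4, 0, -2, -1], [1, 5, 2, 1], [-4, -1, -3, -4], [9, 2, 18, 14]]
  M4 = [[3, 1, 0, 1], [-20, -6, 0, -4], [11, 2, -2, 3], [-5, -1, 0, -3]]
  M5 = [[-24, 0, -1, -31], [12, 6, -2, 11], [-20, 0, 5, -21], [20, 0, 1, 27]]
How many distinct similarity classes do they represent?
Characteristic polynomials: χ_{M1} = (x - 5)^4, χ_{M2} = x^2(x - 2)^2, χ_{M3} = (x - 5)^4, χ_{M4} = (x + 2)^4, χ_{M5} = (x - 6)^3(x + 4).

{M1, M3}: invariant factors x - 5, (x - 5)^3.

{M2}: invariant factors x - 2, x^2(x - 2).

{M4}: invariant factors (x + 2)^2, (x + 2)^2.

{M5}: invariant factors (x - 6)^3(x + 4).

Matrices are similar if and only if their invariant-factor lists agree; the partition into similarity classes is {M1, M3}, {M2}, {M4}, {M5}.

4 classes: {M1, M3}, {M2}, {M4}, {M5}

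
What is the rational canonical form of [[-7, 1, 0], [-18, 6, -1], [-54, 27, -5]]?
The invariant factors of A (the non-unit diagonal entries of the Smith normal form of xI - A over ℚ[x]) are (x + 5)(x^2 + x + 3), each dividing the next. The characteristic polynomial is their product, (x + 5)(x^2 + x + 3).

The rational canonical form is the block-diagonal matrix of companion matrices C(f_i):
R = [[0, 0, -15], [1, 0, -8], [0, 1, -6]].

Note the characteristic polynomial does not split into linear factors over ℚ, so A has no Jordan form over ℚ; the rational canonical form exists over any field.

R = [[0, 0, -15], [1, 0, -8], [0, 1, -6]]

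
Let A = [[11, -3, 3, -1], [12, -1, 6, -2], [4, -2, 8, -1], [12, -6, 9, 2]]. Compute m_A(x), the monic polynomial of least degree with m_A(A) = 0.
The characteristic polynomial factors as (x - 5)^4. The minimal polynomial is ∏(x - λ)^{k_λ} where k_λ is the size of the largest Jordan block at λ.

For λ = 5: rank(A - 5I) = 2, and the largest Jordan block has size 2 (the smallest k with rank((A - 5I)^k) = rank((A - 5I)^(k+1))).

So m_A(x) = (x - 5)^2.

m_A(x) = (x - 5)^2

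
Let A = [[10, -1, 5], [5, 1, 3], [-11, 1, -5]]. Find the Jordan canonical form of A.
The characteristic polynomial is det(xI - A) = (x - 2)^3, so the eigenvalues are 2 (algebraic multiplicity 3).

For λ = 2: rank(A - 2I) = 2, rank((A - 2I)^2) = 1, rank((A - 2I)^3) = 0. The eigenspace has dimension 3 - 2 = 1, so there is 1 Jordan block; the rank sequence gives block sizes [3].

Assembling the blocks gives the Jordan form J above.

J = [[2, 1, 0], [0, 2, 1], [0, 0, 2]]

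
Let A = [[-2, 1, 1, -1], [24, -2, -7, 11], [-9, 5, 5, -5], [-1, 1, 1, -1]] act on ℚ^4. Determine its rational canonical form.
The invariant factors of A (the non-unit diagonal entries of the Smith normal form of xI - A over ℚ[x]) are x(x^3 - 4x - 4), each dividing the next. The characteristic polynomial is their product, x(x^3 - 4x - 4).

The rational canonical form is the block-diagonal matrix of companion matrices C(f_i):
R = [[0, 0, 0, 0], [1, 0, 0, 4], [0, 1, 0, 4], [0, 0, 1, 0]].

Note the characteristic polynomial does not split into linear factors over ℚ, so A has no Jordan form over ℚ; the rational canonical form exists over any field.

R = [[0, 0, 0, 0], [1, 0, 0, 4], [0, 1, 0, 4], [0, 0, 1, 0]]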